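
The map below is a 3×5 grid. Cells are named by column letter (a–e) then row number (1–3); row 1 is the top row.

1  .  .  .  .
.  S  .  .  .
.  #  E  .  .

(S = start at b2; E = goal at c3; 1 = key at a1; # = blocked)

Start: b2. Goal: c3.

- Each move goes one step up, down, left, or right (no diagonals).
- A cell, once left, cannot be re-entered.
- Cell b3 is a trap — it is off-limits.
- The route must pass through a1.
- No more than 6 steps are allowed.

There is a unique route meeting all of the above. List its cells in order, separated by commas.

Any route must reach a1 and still end at c3 within 6 moves, so the order of the required stops is forced.
Route from b2: left 1 to a2, up 1 to a1, right 2 to c1, down 2 to c3 — 6 moves in all.
Check: all required cells visited; 6 ≤ 6 moves.

b2, a2, a1, b1, c1, c2, c3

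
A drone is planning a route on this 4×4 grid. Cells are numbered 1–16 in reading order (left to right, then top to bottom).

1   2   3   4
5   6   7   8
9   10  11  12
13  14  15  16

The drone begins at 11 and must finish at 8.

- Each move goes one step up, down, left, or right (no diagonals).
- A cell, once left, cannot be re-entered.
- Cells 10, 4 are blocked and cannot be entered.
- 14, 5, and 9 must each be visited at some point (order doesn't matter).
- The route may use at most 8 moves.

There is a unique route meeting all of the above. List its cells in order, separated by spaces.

The budget equals the shortest possible length, so every move has to be on a shortest route through the required cells.
Route from 11: down to 15, 2× left (reaching 13), 2× up (reaching 5), 3× right (reaching 8) — 8 moves in all.
Check: all required cells visited; 8 ≤ 8 moves.

11 15 14 13 9 5 6 7 8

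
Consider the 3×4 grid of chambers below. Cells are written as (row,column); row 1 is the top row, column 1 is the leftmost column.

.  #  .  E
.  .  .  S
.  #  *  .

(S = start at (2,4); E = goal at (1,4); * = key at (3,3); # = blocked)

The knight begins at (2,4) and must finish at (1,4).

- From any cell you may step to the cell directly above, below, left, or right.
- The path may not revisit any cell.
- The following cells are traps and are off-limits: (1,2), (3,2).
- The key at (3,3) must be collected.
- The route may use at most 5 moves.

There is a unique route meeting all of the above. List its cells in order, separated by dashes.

(2,4) - (3,4) - (3,3) - (2,3) - (1,3) - (1,4)

The budget equals the shortest possible length, so every move has to be on a shortest route through the required cells.
Route from (2,4): down to (3,4), left to (3,3), 2× up (reaching (1,3)), right to (1,4) — 5 moves in all.
Check: all required cells visited; 5 ≤ 5 moves.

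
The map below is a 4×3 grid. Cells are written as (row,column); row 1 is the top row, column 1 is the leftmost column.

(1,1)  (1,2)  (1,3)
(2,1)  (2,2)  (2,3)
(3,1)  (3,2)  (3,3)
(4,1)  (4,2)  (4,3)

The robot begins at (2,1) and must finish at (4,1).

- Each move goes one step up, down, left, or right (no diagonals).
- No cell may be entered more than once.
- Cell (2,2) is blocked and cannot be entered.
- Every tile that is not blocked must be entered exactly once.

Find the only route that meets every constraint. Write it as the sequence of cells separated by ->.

Need to visit all 11 open cells exactly once, starting at (2,1) and ending at (4,1).
Cell (4,3) has only two open neighbours ((3,3) and (4,2)), so the path must pass straight through it: one of those is the cell it's entered from and the other is where it exits.
Route from (2,1): up 1 to (1,1), right 2 to (1,3), down 3 to (4,3), left 1 to (4,2), up 1 to (3,2), left 1 to (3,1), down 1 to (4,1) — 10 moves in all.
Check: all 11 open cells covered.

(2,1) -> (1,1) -> (1,2) -> (1,3) -> (2,3) -> (3,3) -> (4,3) -> (4,2) -> (3,2) -> (3,1) -> (4,1)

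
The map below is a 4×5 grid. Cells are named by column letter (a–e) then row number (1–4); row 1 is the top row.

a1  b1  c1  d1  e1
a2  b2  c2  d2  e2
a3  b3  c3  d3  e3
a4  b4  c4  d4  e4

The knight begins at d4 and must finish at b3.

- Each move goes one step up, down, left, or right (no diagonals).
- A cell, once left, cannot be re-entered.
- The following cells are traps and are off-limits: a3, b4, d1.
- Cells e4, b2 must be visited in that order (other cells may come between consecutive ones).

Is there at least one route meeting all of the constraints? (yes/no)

One route that works: d4 → e4 → e3 → e2 → d2 → c2 → b2 → b3.

yes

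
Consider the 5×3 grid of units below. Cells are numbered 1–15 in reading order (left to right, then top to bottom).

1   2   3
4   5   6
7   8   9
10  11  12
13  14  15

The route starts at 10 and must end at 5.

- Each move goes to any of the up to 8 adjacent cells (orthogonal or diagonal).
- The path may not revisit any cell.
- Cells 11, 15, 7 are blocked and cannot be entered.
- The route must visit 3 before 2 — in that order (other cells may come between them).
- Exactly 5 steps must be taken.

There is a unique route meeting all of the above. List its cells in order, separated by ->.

10 -> 8 -> 6 -> 3 -> 2 -> 5

The waypoints must appear in the order 3, 2, with no cell reused.
Route from 10: up-right 2 to 6, up 1 to 3, left 1 to 2, down 1 to 5 — 5 moves in all.
Check: order respected (3 at step 3, 2 at step 4); 5 moves as required.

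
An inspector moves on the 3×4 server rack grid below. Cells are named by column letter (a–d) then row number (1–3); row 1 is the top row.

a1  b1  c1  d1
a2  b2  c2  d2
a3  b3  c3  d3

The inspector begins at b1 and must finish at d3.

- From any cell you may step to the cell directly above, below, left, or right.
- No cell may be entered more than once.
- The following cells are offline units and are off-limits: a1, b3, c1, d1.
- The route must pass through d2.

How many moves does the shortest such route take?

4

Any route passes through d2 somewhere between b1 and d3. Summing Manhattan distances along the two legs (b1 → d2 → d3) gives a lower bound of 3 + 1 = 4 moves.
A route of 4 moves achieves this: b1 → b2 → c2 → d2 → d3.
Since 4 matches the lower bound, it is optimal.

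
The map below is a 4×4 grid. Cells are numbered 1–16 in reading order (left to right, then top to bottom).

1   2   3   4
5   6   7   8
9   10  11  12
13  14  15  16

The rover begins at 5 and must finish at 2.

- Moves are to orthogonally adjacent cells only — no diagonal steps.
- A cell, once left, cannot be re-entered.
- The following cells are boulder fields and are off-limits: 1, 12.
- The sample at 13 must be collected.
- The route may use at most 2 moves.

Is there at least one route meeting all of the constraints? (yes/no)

no

Even ignoring the no-revisit rule, getting from 5 to 2 via 13 needs at least 2 + 4 = 6 moves (Manhattan distance per leg), which exceeds the 2-move limit.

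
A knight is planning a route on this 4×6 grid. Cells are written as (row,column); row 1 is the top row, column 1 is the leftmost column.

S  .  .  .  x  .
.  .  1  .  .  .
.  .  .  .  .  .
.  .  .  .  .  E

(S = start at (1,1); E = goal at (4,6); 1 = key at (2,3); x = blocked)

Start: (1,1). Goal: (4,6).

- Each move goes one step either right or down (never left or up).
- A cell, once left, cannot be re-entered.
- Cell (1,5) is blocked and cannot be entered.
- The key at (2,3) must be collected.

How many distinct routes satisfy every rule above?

30

A right/down-only route from (1,1) to (4,6) makes exactly 3 down-moves and 5 right-moves in some order.
With no other constraints that would be C(8,3) = 56 routes.
Split at (2,3) and multiply the segment counts (each segment already excludes blocked cells): (1,1)→(2,3): 3; (2,3)→(4,6): 10; product = 30.
That gives 30 routes.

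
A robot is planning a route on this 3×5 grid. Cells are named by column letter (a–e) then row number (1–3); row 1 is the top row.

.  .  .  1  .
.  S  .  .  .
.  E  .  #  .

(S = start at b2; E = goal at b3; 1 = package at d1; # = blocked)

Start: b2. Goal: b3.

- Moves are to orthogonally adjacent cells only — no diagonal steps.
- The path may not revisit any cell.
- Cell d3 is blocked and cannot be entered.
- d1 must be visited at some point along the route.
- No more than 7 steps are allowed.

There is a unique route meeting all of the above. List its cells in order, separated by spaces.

b2 b1 c1 d1 d2 c2 c3 b3

The 7-move cap with required stops at d1 leaves no slack for detours.
Route from b2: up 1 to b1, right 2 to d1, down 1 to d2, left 1 to c2, down 1 to c3, left 1 to b3 — 7 moves in all.
Check: all required cells visited; 7 ≤ 7 moves.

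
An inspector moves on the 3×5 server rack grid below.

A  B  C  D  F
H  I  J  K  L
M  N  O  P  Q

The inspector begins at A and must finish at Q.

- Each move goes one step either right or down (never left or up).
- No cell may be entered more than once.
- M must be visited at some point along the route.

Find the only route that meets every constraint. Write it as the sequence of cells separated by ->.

Moves only go right or down, so the column and row indices never decrease.
Route from A: 2× down (reaching M), 4× right (reaching Q) — 6 moves in all.
Check: all required cells visited.

A -> H -> M -> N -> O -> P -> Q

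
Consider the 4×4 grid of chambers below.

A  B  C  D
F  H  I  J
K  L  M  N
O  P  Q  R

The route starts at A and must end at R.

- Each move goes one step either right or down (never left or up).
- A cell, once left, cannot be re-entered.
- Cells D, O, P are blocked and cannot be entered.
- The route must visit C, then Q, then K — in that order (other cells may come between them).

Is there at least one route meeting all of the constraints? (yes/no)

K lies above Q, so going from Q to K would need an upward move — but moves only go right/down, so Q cannot be visited before K.

no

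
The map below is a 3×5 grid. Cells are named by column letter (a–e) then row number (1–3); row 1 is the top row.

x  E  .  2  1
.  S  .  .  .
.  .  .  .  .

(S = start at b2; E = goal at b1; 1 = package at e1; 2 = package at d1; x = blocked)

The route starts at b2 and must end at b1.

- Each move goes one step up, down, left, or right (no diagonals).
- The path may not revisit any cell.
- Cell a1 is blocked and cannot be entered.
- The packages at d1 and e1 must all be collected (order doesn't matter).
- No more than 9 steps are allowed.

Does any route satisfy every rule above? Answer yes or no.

One route that works: b2 → c2 → d2 → e2 → e1 → d1 → c1 → b1.

yes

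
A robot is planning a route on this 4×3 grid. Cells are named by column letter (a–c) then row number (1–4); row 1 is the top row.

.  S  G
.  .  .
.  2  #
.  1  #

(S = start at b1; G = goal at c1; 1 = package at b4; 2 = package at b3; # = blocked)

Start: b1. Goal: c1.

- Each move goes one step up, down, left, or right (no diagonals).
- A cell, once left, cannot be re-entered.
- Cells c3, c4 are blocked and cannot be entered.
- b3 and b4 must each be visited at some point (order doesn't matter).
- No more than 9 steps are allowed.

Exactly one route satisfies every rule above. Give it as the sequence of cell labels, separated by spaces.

The 9-move cap with required stops at b3, b4 leaves no slack for detours.
Route from b1: left to a1, 3× down (reaching a4), right to b4, 2× up (reaching b2), right to c2, up to c1 — 9 moves in all.
Check: all required cells visited; 9 ≤ 9 moves.

b1 a1 a2 a3 a4 b4 b3 b2 c2 c1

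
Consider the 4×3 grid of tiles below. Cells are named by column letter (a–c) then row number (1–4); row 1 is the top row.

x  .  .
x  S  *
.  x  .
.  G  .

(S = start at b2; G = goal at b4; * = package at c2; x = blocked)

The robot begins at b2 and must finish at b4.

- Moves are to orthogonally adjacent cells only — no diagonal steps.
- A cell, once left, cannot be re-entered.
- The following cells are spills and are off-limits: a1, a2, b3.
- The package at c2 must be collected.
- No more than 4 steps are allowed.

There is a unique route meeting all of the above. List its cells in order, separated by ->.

Any route must reach c2 and still end at b4 within 4 moves, so the order of the required stops is forced.
Route from b2: right to c2, 2× down (reaching c4), left to b4 — 4 moves in all.
Check: all required cells visited; 4 ≤ 4 moves.

b2 -> c2 -> c3 -> c4 -> b4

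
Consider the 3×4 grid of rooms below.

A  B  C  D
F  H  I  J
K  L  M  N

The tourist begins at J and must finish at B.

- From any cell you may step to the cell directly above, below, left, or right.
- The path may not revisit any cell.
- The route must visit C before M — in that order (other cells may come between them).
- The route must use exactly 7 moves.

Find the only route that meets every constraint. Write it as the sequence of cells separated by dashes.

J - D - C - I - M - L - H - B

The waypoints must appear in the order C, M, with no cell reused.
Route from J: up 1 to D, left 1 to C, down 2 to M, left 1 to L, up 2 to B — 7 moves in all.
Check: order respected (C at step 2, M at step 4); 7 moves as required.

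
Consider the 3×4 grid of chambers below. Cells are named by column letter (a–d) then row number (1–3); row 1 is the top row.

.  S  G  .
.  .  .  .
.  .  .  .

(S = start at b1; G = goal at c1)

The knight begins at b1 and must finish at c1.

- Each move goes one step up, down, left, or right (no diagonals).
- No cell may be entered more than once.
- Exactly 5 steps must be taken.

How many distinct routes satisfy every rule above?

Need simple routes of exactly 5 moves from b1 to c1 (Manhattan distance 1, so 2 moves are spent on a detour and 2 undoing it).
Enumerating: b1 b2 b3 c3 c2 c1 | b1 b2 c2 d2 d1 c1 | b1 a1 a2 b2 c2 c1.
That gives 3 routes.

3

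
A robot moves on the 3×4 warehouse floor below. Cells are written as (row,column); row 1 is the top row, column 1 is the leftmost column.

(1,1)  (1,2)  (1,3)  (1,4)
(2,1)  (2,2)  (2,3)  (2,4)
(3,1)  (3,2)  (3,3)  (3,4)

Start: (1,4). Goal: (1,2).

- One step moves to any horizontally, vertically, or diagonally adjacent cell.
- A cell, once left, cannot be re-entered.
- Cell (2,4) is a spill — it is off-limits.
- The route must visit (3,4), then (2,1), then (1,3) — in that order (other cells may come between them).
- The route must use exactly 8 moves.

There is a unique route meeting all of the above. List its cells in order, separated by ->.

(1,4) -> (2,3) -> (3,4) -> (3,3) -> (3,2) -> (2,1) -> (2,2) -> (1,3) -> (1,2)

The waypoints must appear in the order (3,4), (2,1), (1,3), with no cell reused.
Route from (1,4): down-left 1 to (2,3), down-right 1 to (3,4), left 2 to (3,2), up-left 1 to (2,1), right 1 to (2,2), up-right 1 to (1,3), left 1 to (1,2) — 8 moves in all.
Check: order respected ((3,4) at step 2, (2,1) at step 5, (1,3) at step 7); 8 moves as required.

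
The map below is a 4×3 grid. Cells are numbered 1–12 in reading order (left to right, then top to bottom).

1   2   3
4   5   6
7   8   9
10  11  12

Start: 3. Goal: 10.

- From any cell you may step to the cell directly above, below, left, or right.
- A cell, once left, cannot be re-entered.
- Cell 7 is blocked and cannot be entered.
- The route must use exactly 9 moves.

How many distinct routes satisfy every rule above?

3

Need simple routes of exactly 9 moves from 3 to 10 (Manhattan distance 5, so 2 moves are spent on a detour and 2 undoing it).
Enumerating: 3 2 1 4 5 8 9 12 11 10 | 3 2 1 4 5 6 9 12 11 10 | 3 2 1 4 5 6 9 8 11 10.
That gives 3 routes.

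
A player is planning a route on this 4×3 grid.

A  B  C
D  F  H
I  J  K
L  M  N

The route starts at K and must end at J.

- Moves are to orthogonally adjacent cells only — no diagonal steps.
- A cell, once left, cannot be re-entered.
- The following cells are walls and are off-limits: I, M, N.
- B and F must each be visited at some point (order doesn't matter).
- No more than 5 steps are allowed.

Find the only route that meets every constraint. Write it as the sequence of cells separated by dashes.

The 5-move cap with required stops at B, F leaves no slack for detours.
Route from K: up 2 to C, left 1 to B, down 2 to J — 5 moves in all.
Check: all required cells visited; 5 ≤ 5 moves.

K - H - C - B - F - J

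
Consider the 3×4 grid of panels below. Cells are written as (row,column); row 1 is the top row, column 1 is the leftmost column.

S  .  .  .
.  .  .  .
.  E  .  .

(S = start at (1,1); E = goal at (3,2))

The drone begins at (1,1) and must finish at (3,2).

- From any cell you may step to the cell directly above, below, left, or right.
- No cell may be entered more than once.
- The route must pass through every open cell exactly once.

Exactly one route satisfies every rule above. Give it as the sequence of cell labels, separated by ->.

Need to visit all 12 open cells exactly once, starting at (1,1) and ending at (3,2).
Cell (1,4) has only two open neighbours ((2,4) and (1,3)), so the path must pass straight through it: one of those is the cell it's entered from and the other is where it exits.
Route from (1,1): right 3 to (1,4), down 2 to (3,4), left 1 to (3,3), up 1 to (2,3), left 2 to (2,1), down 1 to (3,1), right 1 to (3,2) — 11 moves in all.
Check: all 12 open cells covered.

(1,1) -> (1,2) -> (1,3) -> (1,4) -> (2,4) -> (3,4) -> (3,3) -> (2,3) -> (2,2) -> (2,1) -> (3,1) -> (3,2)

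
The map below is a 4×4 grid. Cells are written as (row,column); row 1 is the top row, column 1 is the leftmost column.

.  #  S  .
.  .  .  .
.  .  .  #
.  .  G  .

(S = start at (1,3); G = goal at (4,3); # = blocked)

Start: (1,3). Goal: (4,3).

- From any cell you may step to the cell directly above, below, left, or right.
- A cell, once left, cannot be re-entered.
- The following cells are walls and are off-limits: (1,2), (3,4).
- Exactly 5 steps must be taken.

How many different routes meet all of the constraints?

4

Need simple routes of exactly 5 moves from (1,3) to (4,3) (Manhattan distance 3, so 1 moves are spent on a detour and 1 undoing it).
Enumerating: (1,3) (2,3) (3,3) (3,2) (4,2) (4,3) | (1,3) (2,3) (2,2) (3,2) (4,2) (4,3) | (1,3) (2,3) (2,2) (3,2) (3,3) (4,3) | (1,3) (1,4) (2,4) (2,3) (3,3) (4,3).
That gives 4 routes.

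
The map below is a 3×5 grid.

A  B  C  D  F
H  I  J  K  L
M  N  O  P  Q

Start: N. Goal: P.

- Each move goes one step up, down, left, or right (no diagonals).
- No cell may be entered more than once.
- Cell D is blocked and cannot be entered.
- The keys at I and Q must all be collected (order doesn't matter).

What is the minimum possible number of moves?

6

Any route passes through I and Q in some order between N and P. Summing Manhattan distances along each leg and taking the cheapest ordering (N → I → Q → P) gives a lower bound of 1 + 4 + 1 = 6 moves.
A route of 6 moves achieves this: N → I → J → K → L → Q → P.
Since 6 matches the lower bound, it is optimal.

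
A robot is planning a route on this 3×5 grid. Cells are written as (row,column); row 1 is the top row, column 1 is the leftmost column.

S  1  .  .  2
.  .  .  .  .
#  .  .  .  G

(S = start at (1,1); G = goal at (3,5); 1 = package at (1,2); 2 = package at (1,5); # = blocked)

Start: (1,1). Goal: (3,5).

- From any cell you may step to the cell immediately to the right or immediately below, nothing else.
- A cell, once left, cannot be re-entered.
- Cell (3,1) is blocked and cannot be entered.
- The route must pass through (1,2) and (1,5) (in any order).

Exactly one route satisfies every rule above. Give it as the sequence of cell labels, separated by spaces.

(1,1) (1,2) (1,3) (1,4) (1,5) (2,5) (3,5)

Moves only go right or down, so the column and row indices never decrease.
Route from (1,1): right 4 to (1,5), down 2 to (3,5) — 6 moves in all.
Check: all required cells visited.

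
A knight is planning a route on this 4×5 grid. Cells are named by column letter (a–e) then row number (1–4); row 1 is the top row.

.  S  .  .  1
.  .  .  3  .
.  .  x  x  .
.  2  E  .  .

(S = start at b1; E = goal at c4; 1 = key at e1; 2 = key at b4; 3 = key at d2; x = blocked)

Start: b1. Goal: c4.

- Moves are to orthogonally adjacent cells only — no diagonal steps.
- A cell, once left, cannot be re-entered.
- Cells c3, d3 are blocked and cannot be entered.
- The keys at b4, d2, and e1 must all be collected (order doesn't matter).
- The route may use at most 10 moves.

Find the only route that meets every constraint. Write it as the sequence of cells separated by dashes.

Any route must reach b4, d2, and e1 and still end at c4 within 10 moves, so the order of the required stops is forced.
Route from b1: 3× right (reaching e1), down to e2, 3× left (reaching b2), 2× down (reaching b4), right to c4 — 10 moves in all.
Check: all required cells visited; 10 ≤ 10 moves.

b1 - c1 - d1 - e1 - e2 - d2 - c2 - b2 - b3 - b4 - c4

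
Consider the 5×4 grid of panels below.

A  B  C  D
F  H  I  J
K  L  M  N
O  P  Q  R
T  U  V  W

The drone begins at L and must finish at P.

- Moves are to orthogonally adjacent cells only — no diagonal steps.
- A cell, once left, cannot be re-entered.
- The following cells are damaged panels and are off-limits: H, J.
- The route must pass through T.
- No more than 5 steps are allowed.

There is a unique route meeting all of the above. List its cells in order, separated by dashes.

L - K - O - T - U - P

Any route must reach T and still end at P within 5 moves, so the order of the required stops is forced.
Route from L: left 1 to K, down 2 to T, right 1 to U, up 1 to P — 5 moves in all.
Check: all required cells visited; 5 ≤ 5 moves.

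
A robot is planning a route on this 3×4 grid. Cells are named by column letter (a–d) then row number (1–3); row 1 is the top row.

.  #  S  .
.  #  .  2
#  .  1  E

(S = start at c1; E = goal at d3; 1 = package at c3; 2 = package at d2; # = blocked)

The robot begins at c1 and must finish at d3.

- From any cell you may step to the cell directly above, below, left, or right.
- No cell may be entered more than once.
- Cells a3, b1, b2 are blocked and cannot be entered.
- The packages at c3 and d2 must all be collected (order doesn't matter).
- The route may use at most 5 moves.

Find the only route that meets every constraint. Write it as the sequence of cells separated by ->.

c1 -> d1 -> d2 -> c2 -> c3 -> d3

The budget equals the shortest possible length, so every move has to be on a shortest route through the required cells.
Route from c1: right 1 to d1, down 1 to d2, left 1 to c2, down 1 to c3, right 1 to d3 — 5 moves in all.
Check: all required cells visited; 5 ≤ 5 moves.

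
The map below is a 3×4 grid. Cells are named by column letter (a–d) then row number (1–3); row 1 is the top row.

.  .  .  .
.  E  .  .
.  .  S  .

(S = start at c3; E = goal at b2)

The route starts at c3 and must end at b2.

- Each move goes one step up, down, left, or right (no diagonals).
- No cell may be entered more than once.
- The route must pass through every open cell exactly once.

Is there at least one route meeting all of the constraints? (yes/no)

Colour the cells like a checkerboard: each orthogonal step flips colour, so a Hamiltonian route alternates colours. Here there are 6 cells of one colour and 6 of the other, with start on the same colour as the goal — the counts and endpoints can't be arranged into an alternating sequence of length 12, so no Hamiltonian route exists.

no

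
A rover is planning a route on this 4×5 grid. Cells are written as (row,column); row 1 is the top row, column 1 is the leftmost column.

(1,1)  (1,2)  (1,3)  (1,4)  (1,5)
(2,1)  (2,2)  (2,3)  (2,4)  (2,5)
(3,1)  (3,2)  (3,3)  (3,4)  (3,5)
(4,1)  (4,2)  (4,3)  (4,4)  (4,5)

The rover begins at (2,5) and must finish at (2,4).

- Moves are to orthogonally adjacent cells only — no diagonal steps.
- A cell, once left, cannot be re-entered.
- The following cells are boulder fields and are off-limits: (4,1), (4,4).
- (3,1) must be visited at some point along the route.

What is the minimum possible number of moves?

9

Any route passes through (3,1) somewhere between (2,5) and (2,4). Summing Manhattan distances along the two legs ((2,5) → (3,1) → (2,4)) gives a lower bound of 5 + 4 = 9 moves.
A route of 9 moves achieves this: (2,5) → (3,5) → (3,4) → (3,3) → (3,2) → (3,1) → (2,1) → (2,2) → (2,3) → (2,4).
Since 9 matches the lower bound, it is optimal.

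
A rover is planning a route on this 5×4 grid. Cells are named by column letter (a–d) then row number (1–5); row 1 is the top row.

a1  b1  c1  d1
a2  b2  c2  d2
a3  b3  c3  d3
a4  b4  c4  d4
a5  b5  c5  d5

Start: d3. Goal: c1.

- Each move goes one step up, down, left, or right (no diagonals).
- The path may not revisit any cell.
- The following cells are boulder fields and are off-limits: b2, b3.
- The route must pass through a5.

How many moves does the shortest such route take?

Any route passes through a5 somewhere between d3 and c1. Summing Manhattan distances along the two legs (d3 → a5 → c1) gives a lower bound of 5 + 6 = 11 moves.
A route of 11 moves achieves this: d3 → d4 → d5 → c5 → b5 → a5 → a4 → a3 → a2 → a1 → b1 → c1.
Since 11 matches the lower bound, it is optimal.

11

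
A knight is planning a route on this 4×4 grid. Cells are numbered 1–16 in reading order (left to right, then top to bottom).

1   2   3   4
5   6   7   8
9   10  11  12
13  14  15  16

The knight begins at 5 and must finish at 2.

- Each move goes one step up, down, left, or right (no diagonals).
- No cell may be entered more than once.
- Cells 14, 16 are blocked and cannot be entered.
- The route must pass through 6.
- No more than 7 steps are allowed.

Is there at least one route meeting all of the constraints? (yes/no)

One route that works: 5 → 6 → 2.

yes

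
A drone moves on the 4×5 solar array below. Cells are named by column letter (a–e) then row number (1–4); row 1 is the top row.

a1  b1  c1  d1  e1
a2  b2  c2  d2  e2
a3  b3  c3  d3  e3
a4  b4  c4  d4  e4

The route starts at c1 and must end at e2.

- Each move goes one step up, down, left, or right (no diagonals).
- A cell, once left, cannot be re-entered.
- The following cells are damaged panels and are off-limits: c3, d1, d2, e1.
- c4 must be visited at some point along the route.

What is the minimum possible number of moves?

9

Any route passes through c4 somewhere between c1 and e2. Summing Manhattan distances along the two legs (c1 → c4 → e2) gives a lower bound of 3 + 4 = 7 moves.
That bound ignores the blocked cells. Measuring each leg by the fewest moves that actually steer around them (c1→c4: 5; c4→e2: 4) raises the lower bound to 9.
A route of 9 moves exists: c1 → c2 → b2 → b3 → b4 → c4 → d4 → d3 → e3 → e2.
Since 9 matches that lower bound, it is optimal.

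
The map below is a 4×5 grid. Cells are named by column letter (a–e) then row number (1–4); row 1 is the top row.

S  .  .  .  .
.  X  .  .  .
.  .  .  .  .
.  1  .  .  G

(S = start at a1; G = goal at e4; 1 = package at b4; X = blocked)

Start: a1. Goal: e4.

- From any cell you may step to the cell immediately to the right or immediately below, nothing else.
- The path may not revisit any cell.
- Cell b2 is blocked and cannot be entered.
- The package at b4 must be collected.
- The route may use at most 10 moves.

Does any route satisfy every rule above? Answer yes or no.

yes

One route that works: a1 → a2 → a3 → a4 → b4 → c4 → d4 → e4.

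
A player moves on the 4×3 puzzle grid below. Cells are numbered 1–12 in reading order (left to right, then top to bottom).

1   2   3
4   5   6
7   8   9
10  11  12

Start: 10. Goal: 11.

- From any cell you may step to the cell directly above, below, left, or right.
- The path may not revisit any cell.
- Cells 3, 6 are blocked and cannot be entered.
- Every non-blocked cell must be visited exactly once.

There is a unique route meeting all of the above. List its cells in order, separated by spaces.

Need to visit all 10 open cells exactly once, starting at 10 and ending at 11.
Cell 9 has only two open neighbours (12 and 8), so the path must pass straight through it: one of those is the cell it's entered from and the other is where it exits.
Route from 10: 3× up (reaching 1), right to 2, 2× down (reaching 8), right to 9, down to 12, left to 11 — 9 moves in all.
Check: all 10 open cells covered.

10 7 4 1 2 5 8 9 12 11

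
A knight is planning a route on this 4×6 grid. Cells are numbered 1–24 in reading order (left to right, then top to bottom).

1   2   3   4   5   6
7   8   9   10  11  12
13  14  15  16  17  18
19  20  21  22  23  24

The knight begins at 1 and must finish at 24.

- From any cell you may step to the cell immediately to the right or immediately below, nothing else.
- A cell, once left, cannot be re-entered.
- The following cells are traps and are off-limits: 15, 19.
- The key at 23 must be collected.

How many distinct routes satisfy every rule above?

A right/down-only route from 1 to 24 makes exactly 3 down-moves and 5 right-moves in some order.
With no other constraints that would be C(8,3) = 56 routes.
Split at 23 and multiply the segment counts (each segment already excludes blocked cells): 1→23: 16; 23→24: 1; product = 16.
That gives 16 routes.

16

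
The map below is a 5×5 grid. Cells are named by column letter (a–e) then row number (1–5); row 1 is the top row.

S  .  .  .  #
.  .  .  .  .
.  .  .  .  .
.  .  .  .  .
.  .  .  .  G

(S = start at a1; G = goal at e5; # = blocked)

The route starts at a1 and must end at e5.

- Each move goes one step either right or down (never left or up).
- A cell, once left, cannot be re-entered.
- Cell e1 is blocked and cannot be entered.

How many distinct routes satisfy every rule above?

A right/down-only route from a1 to e5 makes exactly 4 down-moves and 4 right-moves in some order.
With no other constraints that would be C(8,4) = 70 routes.
Subtract routes through each blocked cell (inclusion–exclusion for overlaps): − through e1: 1 → 69.
That gives 69 routes.

69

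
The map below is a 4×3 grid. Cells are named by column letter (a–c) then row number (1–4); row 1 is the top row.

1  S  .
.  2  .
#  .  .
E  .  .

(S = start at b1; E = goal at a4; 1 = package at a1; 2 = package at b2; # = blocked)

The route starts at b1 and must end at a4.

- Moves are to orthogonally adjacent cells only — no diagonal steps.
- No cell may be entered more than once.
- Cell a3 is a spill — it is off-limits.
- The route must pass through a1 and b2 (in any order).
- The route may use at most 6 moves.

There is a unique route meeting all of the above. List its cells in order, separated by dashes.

b1 - a1 - a2 - b2 - b3 - b4 - a4

The 6-move cap with required stops at a1, b2 leaves no slack for detours.
Route from b1: left to a1, down to a2, right to b2, 2× down (reaching b4), left to a4 — 6 moves in all.
Check: all required cells visited; 6 ≤ 6 moves.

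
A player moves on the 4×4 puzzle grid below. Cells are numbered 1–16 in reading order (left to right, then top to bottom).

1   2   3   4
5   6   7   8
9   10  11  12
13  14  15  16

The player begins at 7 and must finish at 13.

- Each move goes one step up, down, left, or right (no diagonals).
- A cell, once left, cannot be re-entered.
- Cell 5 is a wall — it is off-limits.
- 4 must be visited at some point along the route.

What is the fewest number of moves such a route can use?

8

Any route passes through 4 somewhere between 7 and 13. Summing Manhattan distances along the two legs (7 → 4 → 13) gives a lower bound of 2 + 6 = 8 moves.
A route of 8 moves achieves this: 7 → 3 → 4 → 8 → 12 → 16 → 15 → 14 → 13.
Since 8 matches the lower bound, it is optimal.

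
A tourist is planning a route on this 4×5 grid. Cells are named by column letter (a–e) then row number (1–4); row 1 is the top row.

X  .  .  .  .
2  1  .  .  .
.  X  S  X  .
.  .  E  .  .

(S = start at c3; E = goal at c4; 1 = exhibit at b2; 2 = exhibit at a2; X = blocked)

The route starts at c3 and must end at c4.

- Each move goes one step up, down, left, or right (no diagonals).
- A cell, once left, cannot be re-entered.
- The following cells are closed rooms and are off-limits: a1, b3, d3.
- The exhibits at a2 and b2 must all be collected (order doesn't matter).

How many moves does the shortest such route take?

Any route passes through a2 and b2 in some order between c3 and c4. Summing Manhattan distances along each leg and taking the cheapest ordering (c3 → b2 → a2 → c4) gives a lower bound of 2 + 1 + 4 = 7 moves.
A route of 7 moves achieves this: c3 → c2 → b2 → a2 → a3 → a4 → b4 → c4.
Since 7 matches the lower bound, it is optimal.

7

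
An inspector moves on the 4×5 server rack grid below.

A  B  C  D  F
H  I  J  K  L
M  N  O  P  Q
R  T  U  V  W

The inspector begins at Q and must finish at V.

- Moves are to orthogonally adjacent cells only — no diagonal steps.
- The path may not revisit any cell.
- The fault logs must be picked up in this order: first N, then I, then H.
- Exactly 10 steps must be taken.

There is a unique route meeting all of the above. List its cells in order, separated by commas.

Q, P, O, N, I, H, M, R, T, U, V

The waypoints must appear in the order N, I, H, with no cell reused.
Route from Q: 3× left (reaching N), up to I, left to H, 2× down (reaching R), 3× right (reaching V) — 10 moves in all.
Check: order respected (N at step 3, I at step 4, H at step 5); 10 moves as required.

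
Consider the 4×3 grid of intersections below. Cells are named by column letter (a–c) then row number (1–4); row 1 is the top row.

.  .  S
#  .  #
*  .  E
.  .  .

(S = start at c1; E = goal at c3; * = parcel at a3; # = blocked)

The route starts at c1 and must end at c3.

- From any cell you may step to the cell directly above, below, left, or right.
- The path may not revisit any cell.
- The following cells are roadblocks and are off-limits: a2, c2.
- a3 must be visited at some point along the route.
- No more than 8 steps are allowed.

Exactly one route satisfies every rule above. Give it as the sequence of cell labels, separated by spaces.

Any route must reach a3 and still end at c3 within 8 moves, so the order of the required stops is forced.
Route from c1: left to b1, 2× down (reaching b3), left to a3, down to a4, 2× right (reaching c4), up to c3 — 8 moves in all.
Check: all required cells visited; 8 ≤ 8 moves.

c1 b1 b2 b3 a3 a4 b4 c4 c3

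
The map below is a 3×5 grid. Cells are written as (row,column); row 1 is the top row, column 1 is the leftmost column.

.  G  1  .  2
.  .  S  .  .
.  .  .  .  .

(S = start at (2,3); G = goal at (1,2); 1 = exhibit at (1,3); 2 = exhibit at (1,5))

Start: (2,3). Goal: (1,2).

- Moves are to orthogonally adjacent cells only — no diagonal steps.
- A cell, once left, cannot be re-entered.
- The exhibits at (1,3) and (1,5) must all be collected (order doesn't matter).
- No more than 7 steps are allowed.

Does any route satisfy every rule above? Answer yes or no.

One route that works: (2,3) → (2,4) → (2,5) → (1,5) → (1,4) → (1,3) → (1,2).

yes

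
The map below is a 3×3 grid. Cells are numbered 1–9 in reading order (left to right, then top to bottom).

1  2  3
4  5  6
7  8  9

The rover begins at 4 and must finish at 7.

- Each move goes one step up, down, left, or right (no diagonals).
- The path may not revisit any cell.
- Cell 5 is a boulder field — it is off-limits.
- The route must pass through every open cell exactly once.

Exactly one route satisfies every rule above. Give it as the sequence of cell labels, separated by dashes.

4 - 1 - 2 - 3 - 6 - 9 - 8 - 7

Need to visit all 8 open cells exactly once, starting at 4 and ending at 7.
Cell 8 has only two open neighbours (7 and 9), so the path must pass straight through it: one of those is the cell it's entered from and the other is where it exits.
Route from 4: up 1 to 1, right 2 to 3, down 2 to 9, left 2 to 7 — 7 moves in all.
Check: all 8 open cells covered.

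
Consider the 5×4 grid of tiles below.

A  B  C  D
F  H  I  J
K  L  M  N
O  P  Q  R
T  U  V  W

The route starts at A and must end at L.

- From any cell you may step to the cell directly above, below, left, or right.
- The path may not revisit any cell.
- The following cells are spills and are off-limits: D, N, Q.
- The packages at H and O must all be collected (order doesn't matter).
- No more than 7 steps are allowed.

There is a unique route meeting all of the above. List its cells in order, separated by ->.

A -> B -> H -> F -> K -> O -> P -> L

Any route must reach H and O and still end at L within 7 moves, so the order of the required stops is forced.
Route from A: right 1 to B, down 1 to H, left 1 to F, down 2 to O, right 1 to P, up 1 to L — 7 moves in all.
Check: all required cells visited; 7 ≤ 7 moves.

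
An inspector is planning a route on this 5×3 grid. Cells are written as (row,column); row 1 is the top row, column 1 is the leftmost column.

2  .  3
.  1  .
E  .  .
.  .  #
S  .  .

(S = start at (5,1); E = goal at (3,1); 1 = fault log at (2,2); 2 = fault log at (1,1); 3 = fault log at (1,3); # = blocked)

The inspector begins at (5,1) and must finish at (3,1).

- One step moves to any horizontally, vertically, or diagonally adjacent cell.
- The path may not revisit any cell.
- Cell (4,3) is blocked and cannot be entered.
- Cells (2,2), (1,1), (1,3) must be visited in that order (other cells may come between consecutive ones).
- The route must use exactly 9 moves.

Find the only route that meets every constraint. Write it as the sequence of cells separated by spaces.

(5,1) (4,2) (3,3) (2,2) (1,1) (1,2) (1,3) (2,3) (3,2) (3,1)

The waypoints must appear in the order (2,2), (1,1), (1,3), with no cell reused.
Route from (5,1): 2× up-right (reaching (3,3)), 2× up-left (reaching (1,1)), 2× right (reaching (1,3)), down to (2,3), down-left to (3,2), left to (3,1) — 9 moves in all.
Check: order respected (1 at step 3, 2 at step 4, 3 at step 6); 9 moves as required.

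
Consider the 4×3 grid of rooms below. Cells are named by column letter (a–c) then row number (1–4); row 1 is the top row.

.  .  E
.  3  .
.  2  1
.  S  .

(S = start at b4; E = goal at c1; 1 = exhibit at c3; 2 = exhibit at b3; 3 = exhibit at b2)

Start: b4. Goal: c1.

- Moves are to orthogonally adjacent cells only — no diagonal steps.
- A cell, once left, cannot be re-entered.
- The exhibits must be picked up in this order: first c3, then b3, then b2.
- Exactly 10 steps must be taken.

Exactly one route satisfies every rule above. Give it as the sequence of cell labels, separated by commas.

The waypoints must appear in the order c3, b3, b2, with no cell reused.
Route from b4: right 1 to c4, up 1 to c3, left 2 to a3, up 2 to a1, right 1 to b1, down 1 to b2, right 1 to c2, up 1 to c1 — 10 moves in all.
Check: order respected (1 at step 2, 2 at step 3, 3 at step 8); 10 moves as required.

b4, c4, c3, b3, a3, a2, a1, b1, b2, c2, c1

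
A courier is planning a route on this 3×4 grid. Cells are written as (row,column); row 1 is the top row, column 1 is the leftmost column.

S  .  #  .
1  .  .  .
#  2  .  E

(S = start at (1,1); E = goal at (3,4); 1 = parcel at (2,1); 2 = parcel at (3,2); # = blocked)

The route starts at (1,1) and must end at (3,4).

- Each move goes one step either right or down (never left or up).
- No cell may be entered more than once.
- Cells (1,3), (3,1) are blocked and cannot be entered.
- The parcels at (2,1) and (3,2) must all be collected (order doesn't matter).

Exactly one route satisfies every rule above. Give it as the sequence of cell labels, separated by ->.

Moves only go right or down, so the column and row indices never decrease.
Route from (1,1): down to (2,1), right to (2,2), down to (3,2), 2× right (reaching (3,4)) — 5 moves in all.
Check: all required cells visited.

(1,1) -> (2,1) -> (2,2) -> (3,2) -> (3,3) -> (3,4)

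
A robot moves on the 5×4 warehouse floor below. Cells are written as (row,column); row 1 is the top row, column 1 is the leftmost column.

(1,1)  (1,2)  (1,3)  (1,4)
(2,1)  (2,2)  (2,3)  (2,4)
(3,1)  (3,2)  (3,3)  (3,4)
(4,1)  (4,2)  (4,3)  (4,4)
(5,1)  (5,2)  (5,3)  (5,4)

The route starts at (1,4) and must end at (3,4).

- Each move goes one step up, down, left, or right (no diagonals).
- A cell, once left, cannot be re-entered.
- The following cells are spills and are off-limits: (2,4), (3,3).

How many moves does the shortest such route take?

The Manhattan distance from (1,4) to (3,4) is |1−3| + |4−4| = 2, so at least 2 moves are needed.
That bound ignores the blocked cells. Measuring each leg by the fewest moves that actually steer around them ((1,4)→(3,4): 8) raises the lower bound to 8.
A route of 8 moves exists: (1,4) → (1,3) → (2,3) → (2,2) → (3,2) → (4,2) → (4,3) → (4,4) → (3,4).
Since 8 matches that lower bound, it is optimal.

8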